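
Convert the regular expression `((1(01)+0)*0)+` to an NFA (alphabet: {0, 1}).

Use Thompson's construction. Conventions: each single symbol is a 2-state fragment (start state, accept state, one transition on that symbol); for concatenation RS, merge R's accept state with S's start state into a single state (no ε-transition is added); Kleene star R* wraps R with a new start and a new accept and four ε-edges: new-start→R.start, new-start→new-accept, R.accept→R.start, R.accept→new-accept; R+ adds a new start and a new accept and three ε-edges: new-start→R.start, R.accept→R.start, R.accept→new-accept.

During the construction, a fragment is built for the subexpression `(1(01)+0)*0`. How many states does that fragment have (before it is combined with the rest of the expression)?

10

Fragment for `(1(01)+0)*0`:
Each of the 5 symbol leaves contributes a 2-state fragment.
  01 : 3 states
  (01)+ : 5 states
  1(01)+0 : 7 states
  (1(01)+0)* : 9 states
  (1(01)+0)*0 : 10 states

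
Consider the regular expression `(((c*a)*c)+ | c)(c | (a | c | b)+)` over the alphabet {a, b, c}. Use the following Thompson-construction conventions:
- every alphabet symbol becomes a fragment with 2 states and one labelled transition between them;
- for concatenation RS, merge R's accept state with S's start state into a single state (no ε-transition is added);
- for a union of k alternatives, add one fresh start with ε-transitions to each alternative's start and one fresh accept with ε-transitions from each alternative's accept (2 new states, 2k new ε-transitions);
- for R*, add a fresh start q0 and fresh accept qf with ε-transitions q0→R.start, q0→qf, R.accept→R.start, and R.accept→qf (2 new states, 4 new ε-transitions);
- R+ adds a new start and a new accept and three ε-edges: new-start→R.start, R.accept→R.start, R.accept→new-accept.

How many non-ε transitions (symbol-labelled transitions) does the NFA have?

8

By structural recursion:
Each of the 8 symbol leaves contributes exactly 1 symbol transition.
  c* → 1 symbol transition
  c*a → 2 symbol transitions
  (c*a)* → 2 symbol transitions
  (c*a)*c → 3 symbol transitions
  ((c*a)*c)+ → 3 symbol transitions
  ((c*a)*c)+ | c → 4 symbol transitions
  a | c | b → 3 symbol transitions
  (a | c | b)+ → 3 symbol transitions
  c | (a | c | b)+ → 4 symbol transitions
  (((c*a)*c)+ | c)(c | (a | c | b)+) → 8 symbol transitions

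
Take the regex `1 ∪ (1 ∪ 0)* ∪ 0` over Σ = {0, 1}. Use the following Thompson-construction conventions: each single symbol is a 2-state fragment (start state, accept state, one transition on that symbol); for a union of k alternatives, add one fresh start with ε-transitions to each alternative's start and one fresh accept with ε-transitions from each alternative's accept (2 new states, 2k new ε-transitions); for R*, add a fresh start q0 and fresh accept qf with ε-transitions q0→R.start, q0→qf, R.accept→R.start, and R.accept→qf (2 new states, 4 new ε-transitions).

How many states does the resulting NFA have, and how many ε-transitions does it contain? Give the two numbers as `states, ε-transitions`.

14, 14

Per subexpression:
Each of the 4 symbol leaves contributes 2 states and 0 ε-transitions.
  1 ∪ 0 → 6 states, 4 ε-transitions
  (1 ∪ 0)* → 8 states, 8 ε-transitions
  1 ∪ (1 ∪ 0)* ∪ 0 → 14 states, 14 ε-transitions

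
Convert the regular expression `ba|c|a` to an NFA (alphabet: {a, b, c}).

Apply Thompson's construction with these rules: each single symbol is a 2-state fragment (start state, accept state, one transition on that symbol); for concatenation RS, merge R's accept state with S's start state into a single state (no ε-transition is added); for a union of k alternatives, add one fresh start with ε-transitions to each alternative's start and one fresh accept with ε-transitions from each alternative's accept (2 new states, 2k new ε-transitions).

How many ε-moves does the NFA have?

6

Bottom-up over the parse tree:
Each of the 4 symbol leaves contributes 0 ε-transitions.
  ba : 0 ε-transitions
  ba|c|a : 6 ε-transitions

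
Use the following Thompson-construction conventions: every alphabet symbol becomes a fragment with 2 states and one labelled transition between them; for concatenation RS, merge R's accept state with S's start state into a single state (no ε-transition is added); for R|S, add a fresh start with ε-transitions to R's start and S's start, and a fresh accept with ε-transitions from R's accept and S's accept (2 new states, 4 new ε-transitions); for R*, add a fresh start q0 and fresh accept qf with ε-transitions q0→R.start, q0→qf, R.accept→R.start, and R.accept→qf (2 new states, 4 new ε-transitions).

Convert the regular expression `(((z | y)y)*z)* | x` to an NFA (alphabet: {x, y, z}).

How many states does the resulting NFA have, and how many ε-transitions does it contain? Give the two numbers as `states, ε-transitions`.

16, 16

By structural recursion:
Each of the 5 symbol leaves contributes 2 states and 0 ε-transitions.
  z | y → 6 states, 4 ε-transitions
  (z | y)y → 7 states, 4 ε-transitions
  ((z | y)y)* → 9 states, 8 ε-transitions
  ((z | y)y)*z → 10 states, 8 ε-transitions
  (((z | y)y)*z)* → 12 states, 12 ε-transitions
  (((z | y)y)*z)* | x → 16 states, 16 ε-transitions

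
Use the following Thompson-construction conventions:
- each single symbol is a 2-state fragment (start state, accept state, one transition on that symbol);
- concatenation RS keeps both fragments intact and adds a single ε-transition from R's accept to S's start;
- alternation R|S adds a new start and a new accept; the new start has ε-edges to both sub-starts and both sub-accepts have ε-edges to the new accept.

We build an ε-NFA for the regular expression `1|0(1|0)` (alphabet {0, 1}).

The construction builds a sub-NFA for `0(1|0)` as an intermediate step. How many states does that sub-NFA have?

Fragment for `0(1|0)`:
Each of the 3 symbol leaves contributes a 2-state fragment.
  1|0 → 6 states
  0(1|0) → 8 states

8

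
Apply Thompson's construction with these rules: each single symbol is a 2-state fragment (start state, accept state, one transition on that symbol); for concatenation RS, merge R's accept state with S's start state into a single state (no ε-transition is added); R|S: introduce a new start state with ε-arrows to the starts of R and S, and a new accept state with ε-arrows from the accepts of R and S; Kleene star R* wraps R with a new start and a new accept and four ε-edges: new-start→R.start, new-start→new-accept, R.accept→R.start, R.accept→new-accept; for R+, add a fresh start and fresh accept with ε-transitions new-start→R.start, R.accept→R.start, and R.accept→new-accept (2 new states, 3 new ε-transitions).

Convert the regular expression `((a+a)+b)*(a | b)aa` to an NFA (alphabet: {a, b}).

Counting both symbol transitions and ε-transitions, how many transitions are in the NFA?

Recursing over subexpressions:
Each of the 7 symbol leaves contributes 1 transition (1 symbol, 0 ε).
  a+ = 4 transitions (1 symbol, 3 ε)
  a+a = 5 transitions (2 symbol, 3 ε)
  (a+a)+ = 8 transitions (2 symbol, 6 ε)
  (a+a)+b = 9 transitions (3 symbol, 6 ε)
  ((a+a)+b)* = 13 transitions (3 symbol, 10 ε)
  a | b = 6 transitions (2 symbol, 4 ε)
  ((a+a)+b)*(a | b)aa = 21 transitions (7 symbol, 14 ε)

21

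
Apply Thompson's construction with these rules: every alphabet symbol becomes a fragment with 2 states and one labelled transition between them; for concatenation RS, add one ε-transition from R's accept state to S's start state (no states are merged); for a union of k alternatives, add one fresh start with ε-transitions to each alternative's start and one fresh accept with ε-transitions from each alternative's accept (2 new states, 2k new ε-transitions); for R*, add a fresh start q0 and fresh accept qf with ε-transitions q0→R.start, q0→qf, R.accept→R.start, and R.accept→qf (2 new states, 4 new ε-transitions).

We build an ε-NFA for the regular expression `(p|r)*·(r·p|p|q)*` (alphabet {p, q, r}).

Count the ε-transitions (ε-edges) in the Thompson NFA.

20

By structural recursion:
Each of the 6 symbol leaves contributes 0 ε-transitions.
  p|r → 4 ε-transitions
  (p|r)* → 8 ε-transitions
  r·p → 1 ε-transition
  r·p|p|q → 7 ε-transitions
  (r·p|p|q)* → 11 ε-transitions
  (p|r)*·(r·p|p|q)* → 20 ε-transitions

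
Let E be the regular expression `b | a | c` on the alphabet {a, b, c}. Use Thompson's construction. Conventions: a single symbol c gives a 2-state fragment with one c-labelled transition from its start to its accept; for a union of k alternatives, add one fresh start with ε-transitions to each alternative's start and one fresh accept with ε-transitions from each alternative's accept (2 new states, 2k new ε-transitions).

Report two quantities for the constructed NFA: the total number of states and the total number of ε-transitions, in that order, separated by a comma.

8, 6

Bottom-up over the parse tree:
Each of the 3 symbol leaves contributes 2 states and 0 ε-transitions.
  b | a | c — 8 states, 6 ε-transitions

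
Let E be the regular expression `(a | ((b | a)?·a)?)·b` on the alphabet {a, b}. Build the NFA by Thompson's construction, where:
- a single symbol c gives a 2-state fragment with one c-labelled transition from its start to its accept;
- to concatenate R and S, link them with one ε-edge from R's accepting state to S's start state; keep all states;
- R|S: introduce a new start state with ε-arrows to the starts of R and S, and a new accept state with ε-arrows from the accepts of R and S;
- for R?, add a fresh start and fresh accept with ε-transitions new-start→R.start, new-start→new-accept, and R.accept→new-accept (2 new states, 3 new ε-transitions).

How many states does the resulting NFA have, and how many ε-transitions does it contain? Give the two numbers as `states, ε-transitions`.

18, 16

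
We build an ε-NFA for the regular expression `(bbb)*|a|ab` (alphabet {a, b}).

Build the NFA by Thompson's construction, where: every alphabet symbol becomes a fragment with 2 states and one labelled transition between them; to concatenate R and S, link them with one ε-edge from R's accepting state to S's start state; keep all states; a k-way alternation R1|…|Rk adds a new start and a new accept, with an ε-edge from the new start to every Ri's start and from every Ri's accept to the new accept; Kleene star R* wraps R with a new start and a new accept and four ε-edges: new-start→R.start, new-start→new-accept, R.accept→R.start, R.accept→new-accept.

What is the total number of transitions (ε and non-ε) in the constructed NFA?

19

By structural recursion:
Each of the 6 symbol leaves contributes 1 transition (1 symbol, 0 ε).
  bbb — 5 transitions (3 symbol, 2 ε)
  (bbb)* — 9 transitions (3 symbol, 6 ε)
  ab — 3 transitions (2 symbol, 1 ε)
  (bbb)*|a|ab — 19 transitions (6 symbol, 13 ε)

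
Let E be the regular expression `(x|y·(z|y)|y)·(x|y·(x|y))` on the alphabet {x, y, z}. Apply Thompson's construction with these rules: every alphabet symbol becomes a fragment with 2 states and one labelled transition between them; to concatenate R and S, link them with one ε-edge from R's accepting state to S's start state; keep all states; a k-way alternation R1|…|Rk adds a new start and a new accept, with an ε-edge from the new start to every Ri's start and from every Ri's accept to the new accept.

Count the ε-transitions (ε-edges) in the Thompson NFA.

21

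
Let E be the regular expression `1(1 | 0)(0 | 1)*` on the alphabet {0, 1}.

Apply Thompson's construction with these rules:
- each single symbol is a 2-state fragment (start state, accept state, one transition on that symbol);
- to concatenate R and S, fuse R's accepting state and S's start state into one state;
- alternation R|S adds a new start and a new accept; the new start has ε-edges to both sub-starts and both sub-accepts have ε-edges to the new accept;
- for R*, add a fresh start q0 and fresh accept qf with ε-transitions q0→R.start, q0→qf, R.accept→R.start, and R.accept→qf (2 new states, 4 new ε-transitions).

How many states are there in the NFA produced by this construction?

Building bottom-up:
Each of the 5 symbol leaves contributes a 2-state fragment.
  1 | 0 : 6 states
  0 | 1 : 6 states
  (0 | 1)* : 8 states
  1(1 | 0)(0 | 1)* : 14 states

14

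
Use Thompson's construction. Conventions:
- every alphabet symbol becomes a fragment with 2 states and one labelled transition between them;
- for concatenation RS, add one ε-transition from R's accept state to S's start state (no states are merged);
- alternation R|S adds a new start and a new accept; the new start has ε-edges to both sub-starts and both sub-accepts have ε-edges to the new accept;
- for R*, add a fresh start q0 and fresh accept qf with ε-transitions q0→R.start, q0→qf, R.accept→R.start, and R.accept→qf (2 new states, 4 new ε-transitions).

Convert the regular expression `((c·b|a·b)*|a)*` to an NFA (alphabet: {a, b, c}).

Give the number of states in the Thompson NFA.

Per subexpression:
Each of the 5 symbol leaves contributes a 2-state fragment.
  c·b → 4 states
  a·b → 4 states
  c·b|a·b → 10 states
  (c·b|a·b)* → 12 states
  (c·b|a·b)*|a → 16 states
  ((c·b|a·b)*|a)* → 18 states

18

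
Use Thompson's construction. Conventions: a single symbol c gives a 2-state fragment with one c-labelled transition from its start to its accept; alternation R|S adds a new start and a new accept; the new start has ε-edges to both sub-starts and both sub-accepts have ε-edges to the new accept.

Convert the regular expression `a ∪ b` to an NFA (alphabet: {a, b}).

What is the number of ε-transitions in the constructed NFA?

4

Per subexpression:
Each of the 2 symbol leaves contributes 0 ε-transitions.
  a ∪ b = 4 ε-transitions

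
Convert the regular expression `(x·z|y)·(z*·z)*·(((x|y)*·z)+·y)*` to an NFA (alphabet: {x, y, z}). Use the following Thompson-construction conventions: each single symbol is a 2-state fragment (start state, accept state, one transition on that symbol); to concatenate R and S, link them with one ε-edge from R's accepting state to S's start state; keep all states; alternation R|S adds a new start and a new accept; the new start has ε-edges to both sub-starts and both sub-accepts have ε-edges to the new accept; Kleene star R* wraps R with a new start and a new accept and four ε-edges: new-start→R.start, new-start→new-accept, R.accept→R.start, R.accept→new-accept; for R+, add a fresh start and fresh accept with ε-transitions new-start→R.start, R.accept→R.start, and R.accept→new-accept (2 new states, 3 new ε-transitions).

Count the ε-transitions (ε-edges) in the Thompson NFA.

By structural recursion:
Each of the 9 symbol leaves contributes 0 ε-transitions.
  x·z → 1 ε-transition
  x·z|y → 5 ε-transitions
  z* → 4 ε-transitions
  z*·z → 5 ε-transitions
  (z*·z)* → 9 ε-transitions
  x|y → 4 ε-transitions
  (x|y)* → 8 ε-transitions
  (x|y)*·z → 9 ε-transitions
  ((x|y)*·z)+ → 12 ε-transitions
  ((x|y)*·z)+·y → 13 ε-transitions
  (((x|y)*·z)+·y)* → 17 ε-transitions
  (x·z|y)·(z*·z)*·(((x|y)*·z)+·y)* → 33 ε-transitions

33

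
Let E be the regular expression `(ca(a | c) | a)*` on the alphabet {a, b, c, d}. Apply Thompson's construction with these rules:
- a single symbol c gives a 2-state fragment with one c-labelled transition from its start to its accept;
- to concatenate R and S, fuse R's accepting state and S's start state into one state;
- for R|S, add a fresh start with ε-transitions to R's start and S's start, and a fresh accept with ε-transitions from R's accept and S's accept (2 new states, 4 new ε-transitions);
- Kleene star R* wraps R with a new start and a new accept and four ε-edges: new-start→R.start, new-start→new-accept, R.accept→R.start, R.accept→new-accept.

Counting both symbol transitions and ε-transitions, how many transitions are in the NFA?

17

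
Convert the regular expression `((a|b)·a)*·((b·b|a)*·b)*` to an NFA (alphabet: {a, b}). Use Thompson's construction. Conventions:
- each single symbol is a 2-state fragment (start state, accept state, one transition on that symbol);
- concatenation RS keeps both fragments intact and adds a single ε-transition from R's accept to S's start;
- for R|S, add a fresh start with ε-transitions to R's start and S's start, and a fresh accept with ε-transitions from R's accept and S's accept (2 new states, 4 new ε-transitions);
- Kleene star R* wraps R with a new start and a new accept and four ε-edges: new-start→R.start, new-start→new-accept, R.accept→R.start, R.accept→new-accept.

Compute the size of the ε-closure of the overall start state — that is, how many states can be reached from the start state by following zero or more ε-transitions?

13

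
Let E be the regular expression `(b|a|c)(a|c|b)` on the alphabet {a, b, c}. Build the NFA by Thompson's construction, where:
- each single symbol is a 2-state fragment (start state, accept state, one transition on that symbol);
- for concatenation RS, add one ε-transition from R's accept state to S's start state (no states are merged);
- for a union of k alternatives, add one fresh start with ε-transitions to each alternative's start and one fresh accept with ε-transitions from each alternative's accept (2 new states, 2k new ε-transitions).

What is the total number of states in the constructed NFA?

Per subexpression:
Each of the 6 symbol leaves contributes a 2-state fragment.
  b|a|c → 8 states
  a|c|b → 8 states
  (b|a|c)(a|c|b) → 16 states

16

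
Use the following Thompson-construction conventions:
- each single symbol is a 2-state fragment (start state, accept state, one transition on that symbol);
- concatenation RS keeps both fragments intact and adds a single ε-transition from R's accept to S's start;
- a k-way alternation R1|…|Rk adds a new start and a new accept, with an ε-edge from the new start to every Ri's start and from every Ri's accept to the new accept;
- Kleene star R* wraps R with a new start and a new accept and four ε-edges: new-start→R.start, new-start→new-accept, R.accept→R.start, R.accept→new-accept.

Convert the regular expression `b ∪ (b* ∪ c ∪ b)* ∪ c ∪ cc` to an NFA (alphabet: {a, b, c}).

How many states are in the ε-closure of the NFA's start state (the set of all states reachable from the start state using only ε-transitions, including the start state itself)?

Let C(F) = |ε-closure(F.start)| within fragment F, and note whether F accepts ε. Symbol fragments have C = 1 and do not accept ε. Then:
  b* → the star's fresh start ε-reaches both the body's start and the fresh accept: |ε-closure| = 2 + 1 = 3
  b* ∪ c ∪ b → |ε-closure| = 1 (new start) + (3 + 1 + 1) + 1 (new accept, since some branch ε-reaches its own accept) = 7
  (b* ∪ c ∪ b)* → the star's fresh start ε-reaches both the body's start and the fresh accept: |ε-closure| = 2 + 7 = 9
  cc → |ε-closure| equals the left operand's closure size = 1 (its accept is not ε-reachable, so the closure stops there)
  b ∪ (b* ∪ c ∪ b)* ∪ c ∪ cc → |ε-closure| = 1 (new start) + (1 + 9 + 1 + 1) + 1 (new accept, since some branch ε-reaches its own accept) = 14

14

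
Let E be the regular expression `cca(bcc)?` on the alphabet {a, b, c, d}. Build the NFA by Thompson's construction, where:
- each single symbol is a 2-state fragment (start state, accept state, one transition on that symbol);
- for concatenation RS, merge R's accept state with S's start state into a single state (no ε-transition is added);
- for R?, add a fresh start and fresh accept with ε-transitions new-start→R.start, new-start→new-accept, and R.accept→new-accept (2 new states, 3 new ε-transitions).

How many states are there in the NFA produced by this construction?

9

Building bottom-up:
Each of the 6 symbol leaves contributes a 2-state fragment.
  bcc → 4 states
  (bcc)? → 6 states
  cca(bcc)? → 9 states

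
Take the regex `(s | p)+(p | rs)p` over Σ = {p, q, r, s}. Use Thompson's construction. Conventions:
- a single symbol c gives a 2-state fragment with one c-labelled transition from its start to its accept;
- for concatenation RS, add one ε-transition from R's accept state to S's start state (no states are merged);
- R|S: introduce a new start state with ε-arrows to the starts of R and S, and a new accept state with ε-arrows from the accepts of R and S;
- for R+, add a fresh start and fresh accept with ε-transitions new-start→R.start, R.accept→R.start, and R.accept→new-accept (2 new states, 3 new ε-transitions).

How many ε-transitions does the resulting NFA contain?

14

Building bottom-up:
Each of the 6 symbol leaves contributes 0 ε-transitions.
  s | p : 4 ε-transitions
  (s | p)+ : 7 ε-transitions
  rs : 1 ε-transition
  p | rs : 5 ε-transitions
  (s | p)+(p | rs)p : 14 ε-transitions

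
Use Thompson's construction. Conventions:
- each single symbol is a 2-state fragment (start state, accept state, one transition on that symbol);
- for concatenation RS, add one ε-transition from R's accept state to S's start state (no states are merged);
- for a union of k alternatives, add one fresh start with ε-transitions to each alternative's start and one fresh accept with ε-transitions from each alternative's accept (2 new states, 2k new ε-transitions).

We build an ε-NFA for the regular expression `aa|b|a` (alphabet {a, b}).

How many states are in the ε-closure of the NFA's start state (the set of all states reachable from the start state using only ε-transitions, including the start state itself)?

4

Work bottom-up. For each fragment F, track |ε-closure(F.start)| and whether F's accept lies in that closure (i.e. whether F accepts ε). A single-symbol fragment has closure size 1 and does not accept ε.
  aa : |closure| equals the left operand's closure size = 1 (its accept is not ε-reachable, so the closure stops there)
  aa|b|a : new start ε-reaches every alternative's start; none of them accept ε, so the new accept is not reached: |closure| = 1 + 1 + 1 + 1 = 4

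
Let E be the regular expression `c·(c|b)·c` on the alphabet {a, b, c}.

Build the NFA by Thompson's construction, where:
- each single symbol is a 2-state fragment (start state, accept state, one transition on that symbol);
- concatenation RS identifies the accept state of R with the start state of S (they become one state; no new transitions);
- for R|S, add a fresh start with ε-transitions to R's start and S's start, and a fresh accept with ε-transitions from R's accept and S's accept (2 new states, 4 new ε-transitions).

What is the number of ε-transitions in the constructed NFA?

Building bottom-up:
Each of the 4 symbol leaves contributes 0 ε-transitions.
  c|b : 4 ε-transitions
  c·(c|b)·c : 4 ε-transitions

4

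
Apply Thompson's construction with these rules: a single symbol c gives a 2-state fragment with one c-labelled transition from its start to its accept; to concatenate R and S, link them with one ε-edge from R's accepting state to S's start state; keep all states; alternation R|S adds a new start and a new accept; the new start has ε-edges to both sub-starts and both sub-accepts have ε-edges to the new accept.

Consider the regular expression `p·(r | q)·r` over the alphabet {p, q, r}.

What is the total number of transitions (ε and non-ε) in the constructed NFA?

10

By structural recursion:
Each of the 4 symbol leaves contributes 1 transition (1 symbol, 0 ε).
  r | q = 6 transitions (2 symbol, 4 ε)
  p·(r | q)·r = 10 transitions (4 symbol, 6 ε)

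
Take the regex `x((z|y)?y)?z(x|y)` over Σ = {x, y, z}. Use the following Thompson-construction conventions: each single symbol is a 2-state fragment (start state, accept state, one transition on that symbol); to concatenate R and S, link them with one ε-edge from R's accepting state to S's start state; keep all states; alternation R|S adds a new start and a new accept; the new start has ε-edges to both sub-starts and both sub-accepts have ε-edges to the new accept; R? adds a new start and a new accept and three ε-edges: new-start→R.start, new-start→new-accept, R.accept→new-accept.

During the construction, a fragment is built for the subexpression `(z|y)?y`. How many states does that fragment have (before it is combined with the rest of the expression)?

10

Fragment for `(z|y)?y`:
Each of the 3 symbol leaves contributes a 2-state fragment.
  z|y = 6 states
  (z|y)? = 8 states
  (z|y)?y = 10 states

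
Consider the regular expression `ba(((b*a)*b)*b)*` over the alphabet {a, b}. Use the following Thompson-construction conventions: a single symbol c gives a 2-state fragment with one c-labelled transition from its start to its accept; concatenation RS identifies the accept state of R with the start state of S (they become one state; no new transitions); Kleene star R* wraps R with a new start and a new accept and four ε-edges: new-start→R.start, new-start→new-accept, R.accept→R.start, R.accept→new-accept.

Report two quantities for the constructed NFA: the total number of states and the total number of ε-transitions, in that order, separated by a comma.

15, 16

Per subexpression:
Each of the 6 symbol leaves contributes 2 states and 0 ε-transitions.
  b* : 4 states, 4 ε-transitions
  b*a : 5 states, 4 ε-transitions
  (b*a)* : 7 states, 8 ε-transitions
  (b*a)*b : 8 states, 8 ε-transitions
  ((b*a)*b)* : 10 states, 12 ε-transitions
  ((b*a)*b)*b : 11 states, 12 ε-transitions
  (((b*a)*b)*b)* : 13 states, 16 ε-transitions
  ba(((b*a)*b)*b)* : 15 states, 16 ε-transitions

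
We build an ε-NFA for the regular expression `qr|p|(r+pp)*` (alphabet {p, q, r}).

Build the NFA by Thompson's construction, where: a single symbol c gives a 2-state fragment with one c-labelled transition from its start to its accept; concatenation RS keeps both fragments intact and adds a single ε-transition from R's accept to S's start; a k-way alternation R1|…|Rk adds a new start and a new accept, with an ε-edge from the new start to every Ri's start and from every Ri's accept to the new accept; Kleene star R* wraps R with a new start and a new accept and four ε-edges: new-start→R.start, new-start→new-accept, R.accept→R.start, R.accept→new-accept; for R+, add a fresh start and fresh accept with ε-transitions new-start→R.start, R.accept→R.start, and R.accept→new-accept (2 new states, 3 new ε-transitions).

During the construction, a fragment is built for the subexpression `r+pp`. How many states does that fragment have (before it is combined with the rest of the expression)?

Fragment for `r+pp`:
Each of the 3 symbol leaves contributes a 2-state fragment.
  r+ → 4 states
  r+pp → 8 states

8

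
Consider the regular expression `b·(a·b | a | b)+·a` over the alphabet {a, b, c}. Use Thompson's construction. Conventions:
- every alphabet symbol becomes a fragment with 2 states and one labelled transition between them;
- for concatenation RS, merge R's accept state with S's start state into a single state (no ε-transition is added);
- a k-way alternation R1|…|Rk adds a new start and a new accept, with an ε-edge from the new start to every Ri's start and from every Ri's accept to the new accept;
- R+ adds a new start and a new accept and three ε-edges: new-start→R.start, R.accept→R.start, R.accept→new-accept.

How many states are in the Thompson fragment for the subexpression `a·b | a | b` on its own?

9

Fragment for `a·b | a | b`:
Each of the 4 symbol leaves contributes a 2-state fragment.
  a·b → 3 states
  a·b | a | b → 9 states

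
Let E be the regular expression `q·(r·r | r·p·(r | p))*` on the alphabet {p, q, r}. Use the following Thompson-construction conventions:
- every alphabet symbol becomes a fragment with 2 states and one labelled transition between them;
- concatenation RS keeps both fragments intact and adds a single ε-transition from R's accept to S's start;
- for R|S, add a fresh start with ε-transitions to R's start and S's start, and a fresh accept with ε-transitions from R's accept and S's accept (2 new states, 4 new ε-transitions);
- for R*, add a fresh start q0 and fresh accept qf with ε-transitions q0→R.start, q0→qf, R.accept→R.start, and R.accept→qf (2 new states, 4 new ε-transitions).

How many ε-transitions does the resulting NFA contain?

Building bottom-up:
Each of the 7 symbol leaves contributes 0 ε-transitions.
  r·r → 1 ε-transition
  r | p → 4 ε-transitions
  r·p·(r | p) → 6 ε-transitions
  r·r | r·p·(r | p) → 11 ε-transitions
  (r·r | r·p·(r | p))* → 15 ε-transitions
  q·(r·r | r·p·(r | p))* → 16 ε-transitions

16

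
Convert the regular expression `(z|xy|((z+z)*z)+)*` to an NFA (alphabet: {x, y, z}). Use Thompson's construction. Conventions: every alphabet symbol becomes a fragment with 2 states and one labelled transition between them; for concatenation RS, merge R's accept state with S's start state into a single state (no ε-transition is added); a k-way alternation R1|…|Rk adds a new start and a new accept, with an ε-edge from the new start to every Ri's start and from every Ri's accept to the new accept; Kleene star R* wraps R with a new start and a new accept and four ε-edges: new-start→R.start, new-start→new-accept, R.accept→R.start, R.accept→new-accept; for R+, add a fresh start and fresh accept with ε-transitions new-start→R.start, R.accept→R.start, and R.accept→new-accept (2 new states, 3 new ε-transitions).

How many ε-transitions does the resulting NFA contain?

Building bottom-up:
Each of the 6 symbol leaves contributes 0 ε-transitions.
  xy = 0 ε-transitions
  z+ = 3 ε-transitions
  z+z = 3 ε-transitions
  (z+z)* = 7 ε-transitions
  (z+z)*z = 7 ε-transitions
  ((z+z)*z)+ = 10 ε-transitions
  z|xy|((z+z)*z)+ = 16 ε-transitions
  (z|xy|((z+z)*z)+)* = 20 ε-transitions

20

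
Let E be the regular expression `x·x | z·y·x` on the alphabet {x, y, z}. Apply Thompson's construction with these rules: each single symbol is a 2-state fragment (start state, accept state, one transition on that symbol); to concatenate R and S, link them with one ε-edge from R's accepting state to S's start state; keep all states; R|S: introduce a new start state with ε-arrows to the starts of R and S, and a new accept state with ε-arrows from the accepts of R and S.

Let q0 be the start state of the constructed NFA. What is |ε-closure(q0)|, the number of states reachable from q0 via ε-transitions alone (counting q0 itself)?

3

Work bottom-up. For each fragment F, track |ε-closure(F.start)| and whether F's accept lies in that closure (i.e. whether F accepts ε). A single-symbol fragment has closure size 1 and does not accept ε.
  x·x — C equals the left operand's closure size = 1 (its accept is not ε-reachable, so the closure stops there)
  z·y·x — C equals the left operand's closure size = 1 (its accept is not ε-reachable, so the closure stops there)
  x·x | z·y·x — new start ε-reaches every alternative's start; none of them accept ε, so the new accept is not reached: C = 1 + 1 + 1 = 3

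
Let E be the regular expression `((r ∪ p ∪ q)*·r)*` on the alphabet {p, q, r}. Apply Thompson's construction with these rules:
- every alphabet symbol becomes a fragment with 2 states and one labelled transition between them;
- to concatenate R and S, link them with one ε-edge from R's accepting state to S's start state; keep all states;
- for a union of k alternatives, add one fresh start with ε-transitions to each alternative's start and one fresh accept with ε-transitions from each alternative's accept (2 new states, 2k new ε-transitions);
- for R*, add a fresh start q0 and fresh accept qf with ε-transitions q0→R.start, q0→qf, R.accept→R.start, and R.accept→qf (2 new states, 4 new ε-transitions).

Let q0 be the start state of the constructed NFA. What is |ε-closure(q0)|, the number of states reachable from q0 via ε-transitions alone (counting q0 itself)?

Let C(F) = |ε-closure(F.start)| within fragment F, and note whether F accepts ε. Symbol fragments have C = 1 and do not accept ε. Then:
  r ∪ p ∪ q : new start ε-reaches every alternative's start; none of them accept ε, so the new accept is not reached: C = 1 + 1 + 1 + 1 = 4
  (r ∪ p ∪ q)* : the star's fresh start ε-reaches both the body's start and the fresh accept: C = 2 + 4 = 6
  (r ∪ p ∪ q)*·r : the left operand accepts ε, so the closure extends into the next operand (via the concat ε-link); C = 6 + 1 = 7
  ((r ∪ p ∪ q)*·r)* : C = 1 (new start) + 7 (body) + 1 (new accept) = 9

9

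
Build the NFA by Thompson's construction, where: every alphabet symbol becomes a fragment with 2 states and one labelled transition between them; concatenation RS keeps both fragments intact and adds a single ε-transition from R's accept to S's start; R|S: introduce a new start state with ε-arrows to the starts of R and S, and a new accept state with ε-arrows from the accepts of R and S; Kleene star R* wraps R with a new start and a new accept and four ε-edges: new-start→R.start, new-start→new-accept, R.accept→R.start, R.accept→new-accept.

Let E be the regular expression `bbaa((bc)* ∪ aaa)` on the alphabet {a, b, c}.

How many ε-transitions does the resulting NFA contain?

15

Per subexpression:
Each of the 9 symbol leaves contributes 0 ε-transitions.
  bc = 1 ε-transition
  (bc)* = 5 ε-transitions
  aaa = 2 ε-transitions
  (bc)* ∪ aaa = 11 ε-transitions
  bbaa((bc)* ∪ aaa) = 15 ε-transitions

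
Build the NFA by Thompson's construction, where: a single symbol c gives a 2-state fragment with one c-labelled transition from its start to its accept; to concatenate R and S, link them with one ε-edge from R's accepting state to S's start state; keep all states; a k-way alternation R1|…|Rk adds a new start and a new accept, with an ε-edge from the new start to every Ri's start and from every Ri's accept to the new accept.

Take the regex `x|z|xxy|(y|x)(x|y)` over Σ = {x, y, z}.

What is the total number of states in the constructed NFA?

By structural recursion:
Each of the 9 symbol leaves contributes a 2-state fragment.
  xxy = 6 states
  y|x = 6 states
  x|y = 6 states
  (y|x)(x|y) = 12 states
  x|z|xxy|(y|x)(x|y) = 24 states

24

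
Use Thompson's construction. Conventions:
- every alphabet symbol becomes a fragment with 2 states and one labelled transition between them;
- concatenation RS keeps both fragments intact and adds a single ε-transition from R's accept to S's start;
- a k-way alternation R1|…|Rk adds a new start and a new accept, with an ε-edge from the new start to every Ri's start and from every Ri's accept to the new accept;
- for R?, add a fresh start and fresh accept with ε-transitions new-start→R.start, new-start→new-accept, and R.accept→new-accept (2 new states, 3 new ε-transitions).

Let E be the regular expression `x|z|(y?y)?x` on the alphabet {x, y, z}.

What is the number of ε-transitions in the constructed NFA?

By structural recursion:
Each of the 5 symbol leaves contributes 0 ε-transitions.
  y? → 3 ε-transitions
  y?y → 4 ε-transitions
  (y?y)? → 7 ε-transitions
  (y?y)?x → 8 ε-transitions
  x|z|(y?y)?x → 14 ε-transitions

14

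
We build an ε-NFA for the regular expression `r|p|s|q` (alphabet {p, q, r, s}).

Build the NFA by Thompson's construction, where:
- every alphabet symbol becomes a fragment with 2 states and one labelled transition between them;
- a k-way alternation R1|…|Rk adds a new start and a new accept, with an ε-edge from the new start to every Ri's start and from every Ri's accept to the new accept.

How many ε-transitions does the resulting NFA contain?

Building bottom-up:
Each of the 4 symbol leaves contributes 0 ε-transitions.
  r|p|s|q → 8 ε-transitions

8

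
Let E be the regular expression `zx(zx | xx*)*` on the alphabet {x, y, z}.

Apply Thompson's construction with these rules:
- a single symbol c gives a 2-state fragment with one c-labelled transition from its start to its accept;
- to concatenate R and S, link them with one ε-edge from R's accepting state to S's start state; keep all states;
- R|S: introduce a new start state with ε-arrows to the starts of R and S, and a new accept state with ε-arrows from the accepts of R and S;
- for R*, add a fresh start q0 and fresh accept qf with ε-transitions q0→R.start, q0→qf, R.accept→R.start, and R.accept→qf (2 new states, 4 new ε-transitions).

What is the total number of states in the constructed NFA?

Bottom-up over the parse tree:
Each of the 6 symbol leaves contributes a 2-state fragment.
  zx = 4 states
  x* = 4 states
  xx* = 6 states
  zx | xx* = 12 states
  (zx | xx*)* = 14 states
  zx(zx | xx*)* = 18 states

18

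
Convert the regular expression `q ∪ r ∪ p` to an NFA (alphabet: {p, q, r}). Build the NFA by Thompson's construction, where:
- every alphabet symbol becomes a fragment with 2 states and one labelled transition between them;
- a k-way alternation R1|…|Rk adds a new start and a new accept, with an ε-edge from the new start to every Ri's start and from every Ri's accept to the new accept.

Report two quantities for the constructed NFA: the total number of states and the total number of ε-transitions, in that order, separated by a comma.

8, 6

Recursing over subexpressions:
Each of the 3 symbol leaves contributes 2 states and 0 ε-transitions.
  q ∪ r ∪ p → 8 states, 6 ε-transitions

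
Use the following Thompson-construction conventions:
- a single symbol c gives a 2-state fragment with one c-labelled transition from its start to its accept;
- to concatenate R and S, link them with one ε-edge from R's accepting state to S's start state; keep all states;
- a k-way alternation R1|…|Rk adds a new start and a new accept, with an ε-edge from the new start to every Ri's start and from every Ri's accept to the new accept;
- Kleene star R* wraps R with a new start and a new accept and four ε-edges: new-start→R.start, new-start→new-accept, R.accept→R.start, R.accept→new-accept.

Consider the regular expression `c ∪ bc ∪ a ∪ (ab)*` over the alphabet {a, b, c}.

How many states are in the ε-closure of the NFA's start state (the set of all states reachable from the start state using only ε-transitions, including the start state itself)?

8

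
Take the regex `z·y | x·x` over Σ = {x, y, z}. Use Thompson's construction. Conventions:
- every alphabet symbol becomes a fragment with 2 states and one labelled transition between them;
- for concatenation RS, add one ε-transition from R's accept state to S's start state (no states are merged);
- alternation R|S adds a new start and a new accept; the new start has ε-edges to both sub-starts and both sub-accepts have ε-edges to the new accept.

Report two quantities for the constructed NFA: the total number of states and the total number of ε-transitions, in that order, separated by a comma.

10, 6

By structural recursion:
Each of the 4 symbol leaves contributes 2 states and 0 ε-transitions.
  z·y — 4 states, 1 ε-transition
  x·x — 4 states, 1 ε-transition
  z·y | x·x — 10 states, 6 ε-transitions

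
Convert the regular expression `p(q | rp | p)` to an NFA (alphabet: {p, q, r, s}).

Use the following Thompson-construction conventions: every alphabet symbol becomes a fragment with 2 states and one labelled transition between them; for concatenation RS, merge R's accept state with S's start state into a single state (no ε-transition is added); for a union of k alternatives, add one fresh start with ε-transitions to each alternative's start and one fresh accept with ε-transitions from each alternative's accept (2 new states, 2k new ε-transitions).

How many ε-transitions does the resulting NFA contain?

6

Bottom-up over the parse tree:
Each of the 5 symbol leaves contributes 0 ε-transitions.
  rp : 0 ε-transitions
  q | rp | p : 6 ε-transitions
  p(q | rp | p) : 6 ε-transitions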